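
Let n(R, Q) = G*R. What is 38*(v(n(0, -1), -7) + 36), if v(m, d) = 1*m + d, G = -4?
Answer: 1102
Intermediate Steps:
n(R, Q) = -4*R
v(m, d) = d + m (v(m, d) = m + d = d + m)
38*(v(n(0, -1), -7) + 36) = 38*((-7 - 4*0) + 36) = 38*((-7 + 0) + 36) = 38*(-7 + 36) = 38*29 = 1102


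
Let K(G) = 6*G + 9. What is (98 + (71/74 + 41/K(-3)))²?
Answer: 3953014129/443556 ≈ 8912.1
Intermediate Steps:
K(G) = 9 + 6*G
(98 + (71/74 + 41/K(-3)))² = (98 + (71/74 + 41/(9 + 6*(-3))))² = (98 + (71*(1/74) + 41/(9 - 18)))² = (98 + (71/74 + 41/(-9)))² = (98 + (71/74 + 41*(-⅑)))² = (98 + (71/74 - 41/9))² = (98 - 2395/666)² = (62873/666)² = 3953014129/443556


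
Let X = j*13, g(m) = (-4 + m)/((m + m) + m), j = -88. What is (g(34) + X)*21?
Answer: -408303/17 ≈ -24018.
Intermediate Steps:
g(m) = (-4 + m)/(3*m) (g(m) = (-4 + m)/(2*m + m) = (-4 + m)/((3*m)) = (-4 + m)*(1/(3*m)) = (-4 + m)/(3*m))
X = -1144 (X = -88*13 = -1144)
(g(34) + X)*21 = ((⅓)*(-4 + 34)/34 - 1144)*21 = ((⅓)*(1/34)*30 - 1144)*21 = (5/17 - 1144)*21 = -19443/17*21 = -408303/17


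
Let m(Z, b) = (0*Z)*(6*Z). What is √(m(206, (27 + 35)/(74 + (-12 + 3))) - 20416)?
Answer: 8*I*√319 ≈ 142.88*I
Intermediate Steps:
m(Z, b) = 0 (m(Z, b) = 0*(6*Z) = 0)
√(m(206, (27 + 35)/(74 + (-12 + 3))) - 20416) = √(0 - 20416) = √(-20416) = 8*I*√319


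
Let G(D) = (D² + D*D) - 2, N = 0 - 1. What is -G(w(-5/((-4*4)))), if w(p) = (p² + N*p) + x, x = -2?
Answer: -255953/32768 ≈ -7.8111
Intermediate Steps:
N = -1
w(p) = -2 + p² - p (w(p) = (p² - p) - 2 = -2 + p² - p)
G(D) = -2 + 2*D² (G(D) = (D² + D²) - 2 = 2*D² - 2 = -2 + 2*D²)
-G(w(-5/((-4*4)))) = -(-2 + 2*(-2 + (-5/((-4*4)))² - (-5)/((-4*4)))²) = -(-2 + 2*(-2 + (-5/(-16))² - (-5)/(-16))²) = -(-2 + 2*(-2 + (-5*(-1/16))² - (-5)*(-1)/16)²) = -(-2 + 2*(-2 + (5/16)² - 1*5/16)²) = -(-2 + 2*(-2 + 25/256 - 5/16)²) = -(-2 + 2*(-567/256)²) = -(-2 + 2*(321489/65536)) = -(-2 + 321489/32768) = -1*255953/32768 = -255953/32768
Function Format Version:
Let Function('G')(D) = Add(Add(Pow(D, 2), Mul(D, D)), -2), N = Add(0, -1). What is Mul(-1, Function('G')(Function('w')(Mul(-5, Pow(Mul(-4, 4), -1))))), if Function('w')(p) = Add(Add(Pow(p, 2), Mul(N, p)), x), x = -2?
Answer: Rational(-255953, 32768) ≈ -7.8111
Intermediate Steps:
N = -1
Function('w')(p) = Add(-2, Pow(p, 2), Mul(-1, p)) (Function('w')(p) = Add(Add(Pow(p, 2), Mul(-1, p)), -2) = Add(-2, Pow(p, 2), Mul(-1, p)))
Function('G')(D) = Add(-2, Mul(2, Pow(D, 2))) (Function('G')(D) = Add(Add(Pow(D, 2), Pow(D, 2)), -2) = Add(Mul(2, Pow(D, 2)), -2) = Add(-2, Mul(2, Pow(D, 2))))
Mul(-1, Function('G')(Function('w')(Mul(-5, Pow(Mul(-4, 4), -1))))) = Mul(-1, Add(-2, Mul(2, Pow(Add(-2, Pow(Mul(-5, Pow(Mul(-4, 4), -1)), 2), Mul(-1, Mul(-5, Pow(Mul(-4, 4), -1)))), 2)))) = Mul(-1, Add(-2, Mul(2, Pow(Add(-2, Pow(Mul(-5, Pow(-16, -1)), 2), Mul(-1, Mul(-5, Pow(-16, -1)))), 2)))) = Mul(-1, Add(-2, Mul(2, Pow(Add(-2, Pow(Mul(-5, Rational(-1, 16)), 2), Mul(-1, Mul(-5, Rational(-1, 16)))), 2)))) = Mul(-1, Add(-2, Mul(2, Pow(Add(-2, Pow(Rational(5, 16), 2), Mul(-1, Rational(5, 16))), 2)))) = Mul(-1, Add(-2, Mul(2, Pow(Add(-2, Rational(25, 256), Rational(-5, 16)), 2)))) = Mul(-1, Add(-2, Mul(2, Pow(Rational(-567, 256), 2)))) = Mul(-1, Add(-2, Mul(2, Rational(321489, 65536)))) = Mul(-1, Add(-2, Rational(321489, 32768))) = Mul(-1, Rational(255953, 32768)) = Rational(-255953, 32768)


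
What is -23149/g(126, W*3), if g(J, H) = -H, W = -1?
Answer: -23149/3 ≈ -7716.3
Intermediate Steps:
-23149/g(126, W*3) = -23149/((-(-1)*3)) = -23149/((-1*(-3))) = -23149/3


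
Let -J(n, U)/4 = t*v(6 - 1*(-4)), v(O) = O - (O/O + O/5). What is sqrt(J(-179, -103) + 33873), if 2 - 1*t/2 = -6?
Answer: 5*sqrt(1337) ≈ 182.82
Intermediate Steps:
t = 16 (t = 4 - 2*(-6) = 4 + 12 = 16)
v(O) = -1 + 4*O/5 (v(O) = O - (1 + O*(1/5)) = O - (1 + O/5) = O + (-1 - O/5) = -1 + 4*O/5)
J(n, U) = -448 (J(n, U) = -64*(-1 + 4*(6 - 1*(-4))/5) = -64*(-1 + 4*(6 + 4)/5) = -64*(-1 + (4/5)*10) = -64*(-1 + 8) = -64*7 = -4*112 = -448)
sqrt(J(-179, -103) + 33873) = sqrt(-448 + 33873) = sqrt(33425) = 5*sqrt(1337)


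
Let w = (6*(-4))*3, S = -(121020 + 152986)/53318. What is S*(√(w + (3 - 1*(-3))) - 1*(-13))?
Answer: -1781039/26659 - 137003*I*√66/26659 ≈ -66.808 - 41.75*I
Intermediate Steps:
S = -137003/26659 (S = -274006/53318 = -1*137003/26659 = -137003/26659 ≈ -5.1391)
w = -72 (w = -24*3 = -72)
S*(√(w + (3 - 1*(-3))) - 1*(-13)) = -137003*(√(-72 + (3 - 1*(-3))) - 1*(-13))/26659 = -137003*(√(-72 + (3 + 3)) + 13)/26659 = -137003*(√(-72 + 6) + 13)/26659 = -137003*(√(-66) + 13)/26659 = -137003*(I*√66 + 13)/26659 = -137003*(13 + I*√66)/26659 = -1781039/26659 - 137003*I*√66/26659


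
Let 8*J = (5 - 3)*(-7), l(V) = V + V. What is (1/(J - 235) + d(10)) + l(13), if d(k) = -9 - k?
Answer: 6625/947 ≈ 6.9958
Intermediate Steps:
l(V) = 2*V
J = -7/4 (J = ((5 - 3)*(-7))/8 = (2*(-7))/8 = (⅛)*(-14) = -7/4 ≈ -1.7500)
(1/(J - 235) + d(10)) + l(13) = (1/(-7/4 - 235) + (-9 - 1*10)) + 2*13 = (1/(-947/4) + (-9 - 10)) + 26 = (-4/947 - 19) + 26 = -17997/947 + 26 = 6625/947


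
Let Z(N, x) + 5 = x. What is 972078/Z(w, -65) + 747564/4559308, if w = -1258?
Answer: -553993834068/39893945 ≈ -13887.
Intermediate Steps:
Z(N, x) = -5 + x
972078/Z(w, -65) + 747564/4559308 = 972078/(-5 - 65) + 747564/4559308 = 972078/(-70) + 747564*(1/4559308) = 972078*(-1/70) + 186891/1139827 = -486039/35 + 186891/1139827 = -553993834068/39893945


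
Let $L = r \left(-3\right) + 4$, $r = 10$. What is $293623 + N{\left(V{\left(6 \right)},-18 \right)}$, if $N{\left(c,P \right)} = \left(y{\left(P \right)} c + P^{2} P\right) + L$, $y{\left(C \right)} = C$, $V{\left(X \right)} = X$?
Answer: $287657$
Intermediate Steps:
$L = -26$ ($L = 10 \left(-3\right) + 4 = -30 + 4 = -26$)
$N{\left(c,P \right)} = -26 + P^{3} + P c$ ($N{\left(c,P \right)} = \left(P c + P^{2} P\right) - 26 = \left(P c + P^{3}\right) - 26 = \left(P^{3} + P c\right) - 26 = -26 + P^{3} + P c$)
$293623 + N{\left(V{\left(6 \right)},-18 \right)} = 293623 - \left(134 + 5832\right) = 293623 - 5966 = 287657$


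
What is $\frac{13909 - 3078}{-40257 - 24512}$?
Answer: $- \frac{10831}{64769} \approx -0.16723$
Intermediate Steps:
$\frac{13909 - 3078}{-40257 - 24512} = \frac{10831}{-64769} = 10831 \left(- \frac{1}{64769}\right) = - \frac{10831}{64769}$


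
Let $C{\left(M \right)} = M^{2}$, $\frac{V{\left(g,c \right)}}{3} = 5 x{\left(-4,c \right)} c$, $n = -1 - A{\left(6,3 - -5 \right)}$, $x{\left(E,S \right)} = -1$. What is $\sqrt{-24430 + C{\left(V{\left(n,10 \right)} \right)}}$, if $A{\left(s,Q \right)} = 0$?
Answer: $i \sqrt{1930} \approx 43.932 i$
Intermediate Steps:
$n = -1$ ($n = -1 - 0 = -1 + 0 = -1$)
$V{\left(g,c \right)} = - 15 c$ ($V{\left(g,c \right)} = 3 \cdot 5 \left(-1\right) c = 3 \left(- 5 c\right) = - 15 c$)
$\sqrt{-24430 + C{\left(V{\left(n,10 \right)} \right)}} = \sqrt{-24430 + \left(\left(-15\right) 10\right)^{2}} = \sqrt{-24430 + \left(-150\right)^{2}} = \sqrt{-24430 + 22500} = \sqrt{-1930} = i \sqrt{1930}$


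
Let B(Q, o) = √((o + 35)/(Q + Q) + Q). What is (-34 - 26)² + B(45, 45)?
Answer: 3600 + √413/3 ≈ 3606.8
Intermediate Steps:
B(Q, o) = √(Q + (35 + o)/(2*Q)) (B(Q, o) = √((35 + o)/((2*Q)) + Q) = √((35 + o)*(1/(2*Q)) + Q) = √((35 + o)/(2*Q) + Q) = √(Q + (35 + o)/(2*Q)))
(-34 - 26)² + B(45, 45) = (-34 - 26)² + √2*√((35 + 45 + 2*45²)/45)/2 = (-60)² + √2*√((35 + 45 + 2*2025)/45)/2 = 3600 + √2*√((35 + 45 + 4050)/45)/2 = 3600 + √2*√((1/45)*4130)/2 = 3600 + √2*√(826/9)/2 = 3600 + √2*(√826/3)/2 = 3600 + √413/3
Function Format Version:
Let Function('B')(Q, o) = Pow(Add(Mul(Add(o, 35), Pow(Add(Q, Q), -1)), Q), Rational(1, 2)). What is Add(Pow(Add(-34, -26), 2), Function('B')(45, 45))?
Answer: Add(3600, Mul(Rational(1, 3), Pow(413, Rational(1, 2)))) ≈ 3606.8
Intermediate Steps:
Function('B')(Q, o) = Pow(Add(Q, Mul(Rational(1, 2), Pow(Q, -1), Add(35, o))), Rational(1, 2)) (Function('B')(Q, o) = Pow(Add(Mul(Add(35, o), Pow(Mul(2, Q), -1)), Q), Rational(1, 2)) = Pow(Add(Mul(Add(35, o), Mul(Rational(1, 2), Pow(Q, -1))), Q), Rational(1, 2)) = Pow(Add(Mul(Rational(1, 2), Pow(Q, -1), Add(35, o)), Q), Rational(1, 2)) = Pow(Add(Q, Mul(Rational(1, 2), Pow(Q, -1), Add(35, o))), Rational(1, 2)))
Add(Pow(Add(-34, -26), 2), Function('B')(45, 45)) = Add(Pow(Add(-34, -26), 2), Mul(Rational(1, 2), Pow(2, Rational(1, 2)), Pow(Mul(Pow(45, -1), Add(35, 45, Mul(2, Pow(45, 2)))), Rational(1, 2)))) = Add(Pow(-60, 2), Mul(Rational(1, 2), Pow(2, Rational(1, 2)), Pow(Mul(Rational(1, 45), Add(35, 45, Mul(2, 2025))), Rational(1, 2)))) = Add(3600, Mul(Rational(1, 2), Pow(2, Rational(1, 2)), Pow(Mul(Rational(1, 45), Add(35, 45, 4050)), Rational(1, 2)))) = Add(3600, Mul(Rational(1, 2), Pow(2, Rational(1, 2)), Pow(Mul(Rational(1, 45), 4130), Rational(1, 2)))) = Add(3600, Mul(Rational(1, 2), Pow(2, Rational(1, 2)), Pow(Rational(826, 9), Rational(1, 2)))) = Add(3600, Mul(Rational(1, 2), Pow(2, Rational(1, 2)), Mul(Rational(1, 3), Pow(826, Rational(1, 2))))) = Add(3600, Mul(Rational(1, 3), Pow(413, Rational(1, 2))))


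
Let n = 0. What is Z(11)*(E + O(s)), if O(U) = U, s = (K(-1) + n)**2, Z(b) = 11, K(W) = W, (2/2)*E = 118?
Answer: 1309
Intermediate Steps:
E = 118
s = 1 (s = (-1 + 0)**2 = (-1)**2 = 1)
Z(11)*(E + O(s)) = 11*(118 + 1) = 11*119 = 1309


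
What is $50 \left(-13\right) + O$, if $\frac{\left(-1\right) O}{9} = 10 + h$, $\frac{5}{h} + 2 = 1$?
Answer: $-695$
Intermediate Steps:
$h = -5$ ($h = \frac{5}{-2 + 1} = \frac{5}{-1} = 5 \left(-1\right) = -5$)
$O = -45$ ($O = - 9 \left(10 - 5\right) = \left(-9\right) 5 = -45$)
$50 \left(-13\right) + O = 50 \left(-13\right) - 45 = -650 - 45 = -695$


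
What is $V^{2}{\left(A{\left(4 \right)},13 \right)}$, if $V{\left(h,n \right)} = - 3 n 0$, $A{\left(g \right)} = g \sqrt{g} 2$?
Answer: $0$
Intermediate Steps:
$A{\left(g \right)} = 2 g^{\frac{3}{2}}$ ($A{\left(g \right)} = g^{\frac{3}{2}} \cdot 2 = 2 g^{\frac{3}{2}}$)
$V{\left(h,n \right)} = 0$
$V^{2}{\left(A{\left(4 \right)},13 \right)} = 0^{2} = 0$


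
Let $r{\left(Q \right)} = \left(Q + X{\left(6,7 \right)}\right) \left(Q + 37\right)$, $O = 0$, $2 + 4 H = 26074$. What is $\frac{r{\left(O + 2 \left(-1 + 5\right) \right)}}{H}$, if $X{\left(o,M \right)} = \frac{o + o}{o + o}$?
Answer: $\frac{405}{6518} \approx 0.062136$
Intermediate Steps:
$H = 6518$ ($H = - \frac{1}{2} + \frac{1}{4} \cdot 26074 = - \frac{1}{2} + \frac{13037}{2} = 6518$)
$X{\left(o,M \right)} = 1$ ($X{\left(o,M \right)} = \frac{2 o}{2 o} = 2 o \frac{1}{2 o} = 1$)
$r{\left(Q \right)} = \left(1 + Q\right) \left(37 + Q\right)$ ($r{\left(Q \right)} = \left(Q + 1\right) \left(Q + 37\right) = \left(1 + Q\right) \left(37 + Q\right)$)
$\frac{r{\left(O + 2 \left(-1 + 5\right) \right)}}{H} = \frac{37 + \left(0 + 2 \left(-1 + 5\right)\right)^{2} + 38 \left(0 + 2 \left(-1 + 5\right)\right)}{6518} = \left(37 + \left(0 + 2 \cdot 4\right)^{2} + 38 \left(0 + 2 \cdot 4\right)\right) \frac{1}{6518} = \left(37 + \left(0 + 8\right)^{2} + 38 \left(0 + 8\right)\right) \frac{1}{6518} = \left(37 + 8^{2} + 38 \cdot 8\right) \frac{1}{6518} = \left(37 + 64 + 304\right) \frac{1}{6518} = 405 \cdot \frac{1}{6518} = \frac{405}{6518}$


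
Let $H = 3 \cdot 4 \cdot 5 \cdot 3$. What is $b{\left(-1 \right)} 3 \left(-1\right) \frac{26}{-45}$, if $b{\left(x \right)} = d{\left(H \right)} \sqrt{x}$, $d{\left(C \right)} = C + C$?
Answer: $624 i \approx 624.0 i$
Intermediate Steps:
$H = 180$ ($H = 3 \cdot 20 \cdot 3 = 3 \cdot 60 = 180$)
$d{\left(C \right)} = 2 C$
$b{\left(x \right)} = 360 \sqrt{x}$ ($b{\left(x \right)} = 2 \cdot 180 \sqrt{x} = 360 \sqrt{x}$)
$b{\left(-1 \right)} 3 \left(-1\right) \frac{26}{-45} = 360 \sqrt{-1} \cdot 3 \left(-1\right) \frac{26}{-45} = 360 i \left(-3\right) 26 \left(- \frac{1}{45}\right) = - 1080 i \left(- \frac{26}{45}\right) = 624 i$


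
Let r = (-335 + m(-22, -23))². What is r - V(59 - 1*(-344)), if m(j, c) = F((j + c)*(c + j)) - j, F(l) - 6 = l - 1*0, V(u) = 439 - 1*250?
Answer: 2951335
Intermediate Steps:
V(u) = 189 (V(u) = 439 - 250 = 189)
F(l) = 6 + l (F(l) = 6 + (l - 1*0) = 6 + (l + 0) = 6 + l)
m(j, c) = 6 + (c + j)² - j (m(j, c) = (6 + (j + c)*(c + j)) - j = (6 + (c + j)*(c + j)) - j = (6 + (c + j)²) - j = 6 + (c + j)² - j)
r = 2951524 (r = (-335 + (6 + (-23)² + (-22)² - 1*(-22) + 2*(-23)*(-22)))² = (-335 + (6 + 529 + 484 + 22 + 1012))² = (-335 + 2053)² = 1718² = 2951524)
r - V(59 - 1*(-344)) = 2951524 - 1*189 = 2951524 - 189 = 2951335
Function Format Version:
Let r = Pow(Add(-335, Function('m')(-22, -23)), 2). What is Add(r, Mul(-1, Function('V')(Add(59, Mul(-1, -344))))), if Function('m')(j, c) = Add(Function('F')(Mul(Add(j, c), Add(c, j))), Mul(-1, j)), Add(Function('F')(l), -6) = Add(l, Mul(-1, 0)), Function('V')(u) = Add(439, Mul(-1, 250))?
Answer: 2951335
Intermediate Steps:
Function('V')(u) = 189 (Function('V')(u) = Add(439, -250) = 189)
Function('F')(l) = Add(6, l) (Function('F')(l) = Add(6, Add(l, Mul(-1, 0))) = Add(6, Add(l, 0)) = Add(6, l))
Function('m')(j, c) = Add(6, Pow(Add(c, j), 2), Mul(-1, j)) (Function('m')(j, c) = Add(Add(6, Mul(Add(j, c), Add(c, j))), Mul(-1, j)) = Add(Add(6, Mul(Add(c, j), Add(c, j))), Mul(-1, j)) = Add(Add(6, Pow(Add(c, j), 2)), Mul(-1, j)) = Add(6, Pow(Add(c, j), 2), Mul(-1, j)))
r = 2951524 (r = Pow(Add(-335, Add(6, Pow(-23, 2), Pow(-22, 2), Mul(-1, -22), Mul(2, -23, -22))), 2) = Pow(Add(-335, Add(6, 529, 484, 22, 1012)), 2) = Pow(Add(-335, 2053), 2) = Pow(1718, 2) = 2951524)
Add(r, Mul(-1, Function('V')(Add(59, Mul(-1, -344))))) = Add(2951524, Mul(-1, 189)) = Add(2951524, -189) = 2951335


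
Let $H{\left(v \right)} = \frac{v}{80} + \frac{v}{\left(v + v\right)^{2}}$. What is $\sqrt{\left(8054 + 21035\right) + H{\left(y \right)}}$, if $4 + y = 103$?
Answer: $\frac{\sqrt{12671708555}}{660} \approx 170.56$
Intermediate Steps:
$y = 99$ ($y = -4 + 103 = 99$)
$H{\left(v \right)} = \frac{1}{4 v} + \frac{v}{80}$ ($H{\left(v \right)} = v \frac{1}{80} + \frac{v}{\left(2 v\right)^{2}} = \frac{v}{80} + \frac{v}{4 v^{2}} = \frac{v}{80} + v \frac{1}{4 v^{2}} = \frac{v}{80} + \frac{1}{4 v} = \frac{1}{4 v} + \frac{v}{80}$)
$\sqrt{\left(8054 + 21035\right) + H{\left(y \right)}} = \sqrt{\left(8054 + 21035\right) + \frac{20 + 99^{2}}{80 \cdot 99}} = \sqrt{29089 + \frac{1}{80} \cdot \frac{1}{99} \left(20 + 9801\right)} = \sqrt{29089 + \frac{1}{80} \cdot \frac{1}{99} \cdot 9821} = \sqrt{29089 + \frac{9821}{7920}} = \sqrt{\frac{230394701}{7920}} = \frac{\sqrt{12671708555}}{660}$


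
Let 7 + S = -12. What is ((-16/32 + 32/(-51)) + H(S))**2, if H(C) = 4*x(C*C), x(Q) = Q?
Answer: 21659891929/10404 ≈ 2.0819e+6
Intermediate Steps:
S = -19 (S = -7 - 12 = -19)
H(C) = 4*C**2 (H(C) = 4*(C*C) = 4*C**2)
((-16/32 + 32/(-51)) + H(S))**2 = ((-16/32 + 32/(-51)) + 4*(-19)**2)**2 = ((-16*1/32 + 32*(-1/51)) + 4*361)**2 = ((-1/2 - 32/51) + 1444)**2 = (-115/102 + 1444)**2 = (147173/102)**2 = 21659891929/10404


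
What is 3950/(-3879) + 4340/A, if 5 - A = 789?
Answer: -711845/108612 ≈ -6.5540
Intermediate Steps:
A = -784 (A = 5 - 1*789 = 5 - 789 = -784)
3950/(-3879) + 4340/A = 3950/(-3879) + 4340/(-784) = 3950*(-1/3879) + 4340*(-1/784) = -3950/3879 - 155/28 = -711845/108612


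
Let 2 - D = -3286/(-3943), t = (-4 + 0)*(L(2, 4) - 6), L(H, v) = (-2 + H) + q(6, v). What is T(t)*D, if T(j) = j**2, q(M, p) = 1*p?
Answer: 294400/3943 ≈ 74.664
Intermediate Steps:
q(M, p) = p
L(H, v) = -2 + H + v (L(H, v) = (-2 + H) + v = -2 + H + v)
t = 8 (t = (-4 + 0)*((-2 + 2 + 4) - 6) = -4*(4 - 6) = -4*(-2) = 8)
D = 4600/3943 (D = 2 - (-3286)/(-3943) = 2 - (-3286)*(-1)/3943 = 2 - 1*3286/3943 = 2 - 3286/3943 = 4600/3943 ≈ 1.1666)
T(t)*D = 8**2*(4600/3943) = 64*(4600/3943) = 294400/3943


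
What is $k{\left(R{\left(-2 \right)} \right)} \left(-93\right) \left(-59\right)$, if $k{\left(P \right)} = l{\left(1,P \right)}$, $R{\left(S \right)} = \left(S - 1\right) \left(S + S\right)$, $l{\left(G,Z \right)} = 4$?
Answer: $21948$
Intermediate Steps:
$R{\left(S \right)} = 2 S \left(-1 + S\right)$ ($R{\left(S \right)} = \left(-1 + S\right) 2 S = 2 S \left(-1 + S\right)$)
$k{\left(P \right)} = 4$
$k{\left(R{\left(-2 \right)} \right)} \left(-93\right) \left(-59\right) = 4 \left(-93\right) \left(-59\right) = \left(-372\right) \left(-59\right) = 21948$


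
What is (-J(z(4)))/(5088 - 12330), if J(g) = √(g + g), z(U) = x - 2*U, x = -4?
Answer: I*√6/3621 ≈ 0.00067647*I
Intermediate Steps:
z(U) = -4 - 2*U
J(g) = √2*√g (J(g) = √(2*g) = √2*√g)
(-J(z(4)))/(5088 - 12330) = (-√2*√(-4 - 2*4))/(5088 - 12330) = (-√2*√(-4 - 8))/(-7242) = -(-1)*√2*√(-12)/7242 = -(-1)*√2*(2*I*√3)/7242 = -(-1)*2*I*√6/7242 = -(-1)*I*√6/3621 = I*√6/3621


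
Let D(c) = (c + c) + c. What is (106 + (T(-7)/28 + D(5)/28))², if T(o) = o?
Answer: 553536/49 ≈ 11297.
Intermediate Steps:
D(c) = 3*c (D(c) = 2*c + c = 3*c)
(106 + (T(-7)/28 + D(5)/28))² = (106 + (-7/28 + (3*5)/28))² = (106 + (-7*1/28 + 15*(1/28)))² = (106 + (-¼ + 15/28))² = (106 + 2/7)² = (744/7)² = 553536/49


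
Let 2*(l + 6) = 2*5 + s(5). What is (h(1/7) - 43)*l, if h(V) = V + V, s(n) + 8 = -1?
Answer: 3289/14 ≈ 234.93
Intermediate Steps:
s(n) = -9 (s(n) = -8 - 1 = -9)
h(V) = 2*V
l = -11/2 (l = -6 + (2*5 - 9)/2 = -6 + (10 - 9)/2 = -6 + (½)*1 = -6 + ½ = -11/2 ≈ -5.5000)
(h(1/7) - 43)*l = (2/7 - 43)*(-11/2) = -299/7*(-11/2) = 3289/14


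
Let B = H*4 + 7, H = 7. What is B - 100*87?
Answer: -8665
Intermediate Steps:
B = 35 (B = 7*4 + 7 = 28 + 7 = 35)
B - 100*87 = 35 - 100*87 = 35 - 8700 = -8665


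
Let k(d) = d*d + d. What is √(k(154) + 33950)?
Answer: 14*√295 ≈ 240.46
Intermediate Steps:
k(d) = d + d² (k(d) = d² + d = d + d²)
√(k(154) + 33950) = √(154*(1 + 154) + 33950) = √(154*155 + 33950) = √(23870 + 33950) = √57820 = 14*√295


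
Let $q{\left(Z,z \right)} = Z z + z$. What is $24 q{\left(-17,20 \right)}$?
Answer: $-7680$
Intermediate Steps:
$q{\left(Z,z \right)} = z + Z z$
$24 q{\left(-17,20 \right)} = 24 \cdot 20 \left(1 - 17\right) = 24 \cdot 20 \left(-16\right) = 24 \left(-320\right) = -7680$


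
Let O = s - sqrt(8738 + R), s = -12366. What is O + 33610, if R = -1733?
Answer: 21244 - sqrt(7005) ≈ 21160.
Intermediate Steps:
O = -12366 - sqrt(7005) (O = -12366 - sqrt(8738 - 1733) = -12366 - sqrt(7005) ≈ -12450.)
O + 33610 = (-12366 - sqrt(7005)) + 33610 = 21244 - sqrt(7005)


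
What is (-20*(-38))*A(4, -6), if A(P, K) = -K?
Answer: 4560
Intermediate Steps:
(-20*(-38))*A(4, -6) = (-20*(-38))*(-1*(-6)) = 760*6 = 4560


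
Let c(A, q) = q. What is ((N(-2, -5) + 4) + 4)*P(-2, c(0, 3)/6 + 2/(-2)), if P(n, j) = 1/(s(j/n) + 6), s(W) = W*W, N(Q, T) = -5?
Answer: 48/97 ≈ 0.49485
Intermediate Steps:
s(W) = W²
P(n, j) = 1/(6 + j²/n²) (P(n, j) = 1/((j/n)² + 6) = 1/(j²/n² + 6) = 1/(6 + j²/n²))
((N(-2, -5) + 4) + 4)*P(-2, c(0, 3)/6 + 2/(-2)) = ((-5 + 4) + 4)*((-2)²/((3/6 + 2/(-2))² + 6*(-2)²)) = (-1 + 4)*(4/((3*(⅙) + 2*(-½))² + 6*4)) = 3*(4/((½ - 1)² + 24)) = 3*(4/((-½)² + 24)) = 3*(4/(¼ + 24)) = 3*(4/(97/4)) = 3*(4*(4/97)) = 3*(16/97) = 48/97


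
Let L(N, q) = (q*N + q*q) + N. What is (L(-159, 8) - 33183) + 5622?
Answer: -28928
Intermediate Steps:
L(N, q) = N + q² + N*q (L(N, q) = (N*q + q²) + N = (q² + N*q) + N = N + q² + N*q)
(L(-159, 8) - 33183) + 5622 = ((-159 + 8² - 159*8) - 33183) + 5622 = ((-159 + 64 - 1272) - 33183) + 5622 = (-1367 - 33183) + 5622 = -34550 + 5622 = -28928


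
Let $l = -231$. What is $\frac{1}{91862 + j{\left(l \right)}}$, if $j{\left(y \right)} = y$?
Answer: $\frac{1}{91631} \approx 1.0913 \cdot 10^{-5}$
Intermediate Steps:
$\frac{1}{91862 + j{\left(l \right)}} = \frac{1}{91862 - 231} = \frac{1}{91631}$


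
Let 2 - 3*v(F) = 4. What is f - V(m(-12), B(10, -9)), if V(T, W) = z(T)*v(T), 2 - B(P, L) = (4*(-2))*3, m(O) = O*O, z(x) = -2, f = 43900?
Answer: 131696/3 ≈ 43899.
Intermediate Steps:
m(O) = O**2
B(P, L) = 26 (B(P, L) = 2 - 4*(-2)*3 = 2 - (-8)*3 = 2 - 1*(-24) = 2 + 24 = 26)
v(F) = -2/3 (v(F) = 2/3 - 1/3*4 = 2/3 - 4/3 = -2/3)
V(T, W) = 4/3 (V(T, W) = -2*(-2/3) = 4/3)
f - V(m(-12), B(10, -9)) = 43900 - 1*4/3 = 43900 - 4/3 = 131696/3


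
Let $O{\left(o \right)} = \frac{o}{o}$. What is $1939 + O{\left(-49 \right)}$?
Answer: $1940$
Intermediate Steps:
$O{\left(o \right)} = 1$
$1939 + O{\left(-49 \right)} = 1939 + 1 = 1940$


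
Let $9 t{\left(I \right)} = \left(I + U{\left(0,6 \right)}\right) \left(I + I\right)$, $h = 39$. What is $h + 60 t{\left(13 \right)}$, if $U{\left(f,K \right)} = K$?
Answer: $\frac{9997}{3} \approx 3332.3$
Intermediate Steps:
$t{\left(I \right)} = \frac{2 I \left(6 + I\right)}{9}$ ($t{\left(I \right)} = \frac{\left(I + 6\right) \left(I + I\right)}{9} = \frac{\left(6 + I\right) 2 I}{9} = \frac{2 I \left(6 + I\right)}{9}$)
$h + 60 t{\left(13 \right)} = 39 + 60 \cdot \frac{2}{9} \cdot 13 \left(6 + 13\right) = 39 + 60 \cdot \frac{2}{9} \cdot 13 \cdot 19 = 39 + 60 \cdot \frac{494}{9} = 39 + \frac{9880}{3} = \frac{9997}{3}$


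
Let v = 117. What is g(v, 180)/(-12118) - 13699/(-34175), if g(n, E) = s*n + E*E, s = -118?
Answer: -234722734/207066325 ≈ -1.1336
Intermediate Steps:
g(n, E) = E² - 118*n (g(n, E) = -118*n + E*E = -118*n + E² = E² - 118*n)
g(v, 180)/(-12118) - 13699/(-34175) = (180² - 118*117)/(-12118) - 13699/(-34175) = (32400 - 13806)*(-1/12118) - 13699*(-1/34175) = 18594*(-1/12118) + 13699/34175 = -9297/6059 + 13699/34175 = -234722734/207066325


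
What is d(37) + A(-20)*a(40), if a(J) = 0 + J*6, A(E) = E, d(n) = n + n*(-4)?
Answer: -4911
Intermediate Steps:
d(n) = -3*n (d(n) = n - 4*n = -3*n)
a(J) = 6*J (a(J) = 0 + 6*J = 6*J)
d(37) + A(-20)*a(40) = -3*37 - 120*40 = -111 - 20*240 = -111 - 4800 = -4911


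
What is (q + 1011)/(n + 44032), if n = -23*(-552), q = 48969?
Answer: 1785/2026 ≈ 0.88105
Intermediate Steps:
n = 12696
(q + 1011)/(n + 44032) = (48969 + 1011)/(12696 + 44032) = 49980/56728 = 49980*(1/56728) = 1785/2026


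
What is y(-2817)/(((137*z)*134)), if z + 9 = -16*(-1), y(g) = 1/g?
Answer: -1/362001402 ≈ -2.7624e-9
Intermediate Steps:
z = 7 (z = -9 - 16*(-1) = -9 + 16 = 7)
y(-2817)/(((137*z)*134)) = 1/((-2817)*(((137*7)*134))) = -1/(2817*(959*134)) = -1/2817/128506 = -1/2817*1/128506 = -1/362001402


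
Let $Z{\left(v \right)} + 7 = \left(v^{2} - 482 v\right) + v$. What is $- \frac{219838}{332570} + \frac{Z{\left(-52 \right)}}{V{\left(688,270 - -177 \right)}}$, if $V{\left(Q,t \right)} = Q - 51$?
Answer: $\frac{648224666}{15131935} \approx 42.838$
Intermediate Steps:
$V{\left(Q,t \right)} = -51 + Q$
$Z{\left(v \right)} = -7 + v^{2} - 481 v$ ($Z{\left(v \right)} = -7 + \left(\left(v^{2} - 482 v\right) + v\right) = -7 + \left(v^{2} - 481 v\right) = -7 + v^{2} - 481 v$)
$- \frac{219838}{332570} + \frac{Z{\left(-52 \right)}}{V{\left(688,270 - -177 \right)}} = - \frac{219838}{332570} + \frac{-7 + \left(-52\right)^{2} - -25012}{-51 + 688} = \left(-219838\right) \frac{1}{332570} + \frac{-7 + 2704 + 25012}{637} = - \frac{109919}{166285} + 27709 \cdot \frac{1}{637} = - \frac{109919}{166285} + \frac{27709}{637} = \frac{648224666}{15131935}$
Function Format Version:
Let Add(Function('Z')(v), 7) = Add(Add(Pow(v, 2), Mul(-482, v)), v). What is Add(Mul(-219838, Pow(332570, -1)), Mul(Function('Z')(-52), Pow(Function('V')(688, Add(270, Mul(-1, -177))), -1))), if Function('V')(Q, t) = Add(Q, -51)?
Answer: Rational(648224666, 15131935) ≈ 42.838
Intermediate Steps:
Function('V')(Q, t) = Add(-51, Q)
Function('Z')(v) = Add(-7, Pow(v, 2), Mul(-481, v)) (Function('Z')(v) = Add(-7, Add(Add(Pow(v, 2), Mul(-482, v)), v)) = Add(-7, Add(Pow(v, 2), Mul(-481, v))) = Add(-7, Pow(v, 2), Mul(-481, v)))
Add(Mul(-219838, Pow(332570, -1)), Mul(Function('Z')(-52), Pow(Function('V')(688, Add(270, Mul(-1, -177))), -1))) = Add(Mul(-219838, Pow(332570, -1)), Mul(Add(-7, Pow(-52, 2), Mul(-481, -52)), Pow(Add(-51, 688), -1))) = Add(Mul(-219838, Rational(1, 332570)), Mul(Add(-7, 2704, 25012), Pow(637, -1))) = Add(Rational(-109919, 166285), Mul(27709, Rational(1, 637))) = Add(Rational(-109919, 166285), Rational(27709, 637)) = Rational(648224666, 15131935)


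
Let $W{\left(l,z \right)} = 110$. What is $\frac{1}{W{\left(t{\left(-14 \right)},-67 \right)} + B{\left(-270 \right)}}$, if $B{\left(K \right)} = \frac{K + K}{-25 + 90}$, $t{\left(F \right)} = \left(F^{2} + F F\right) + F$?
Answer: $\frac{13}{1322} \approx 0.0098336$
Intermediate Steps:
$t{\left(F \right)} = F + 2 F^{2}$ ($t{\left(F \right)} = \left(F^{2} + F^{2}\right) + F = 2 F^{2} + F = F + 2 F^{2}$)
$B{\left(K \right)} = \frac{2 K}{65}$
$\frac{1}{W{\left(t{\left(-14 \right)},-67 \right)} + B{\left(-270 \right)}} = \frac{1}{110 + \frac{2}{65} \left(-270\right)} = \frac{1}{110 - \frac{108}{13}} = \frac{1}{\frac{1322}{13}} = \frac{13}{1322}$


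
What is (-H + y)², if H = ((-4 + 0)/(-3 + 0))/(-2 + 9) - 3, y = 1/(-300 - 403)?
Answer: 1718599936/217946169 ≈ 7.8854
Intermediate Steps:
y = -1/703 (y = 1/(-703) = -1/703 ≈ -0.0014225)
H = -59/21 (H = (-4/(-3))/7 - 3 = (-4*(-⅓))/7 - 3 = (⅐)*(4/3) - 3 = 4/21 - 3 = -59/21 ≈ -2.8095)
(-H + y)² = (-1*(-59/21) - 1/703)² = (59/21 - 1/703)² = (41456/14763)² = 1718599936/217946169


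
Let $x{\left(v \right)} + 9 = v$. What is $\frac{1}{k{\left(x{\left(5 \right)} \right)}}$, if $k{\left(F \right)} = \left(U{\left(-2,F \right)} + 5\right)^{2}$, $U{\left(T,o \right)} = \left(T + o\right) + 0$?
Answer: $1$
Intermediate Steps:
$U{\left(T,o \right)} = T + o$
$x{\left(v \right)} = -9 + v$
$k{\left(F \right)} = \left(3 + F\right)^{2}$ ($k{\left(F \right)} = \left(\left(-2 + F\right) + 5\right)^{2} = \left(3 + F\right)^{2}$)
$\frac{1}{k{\left(x{\left(5 \right)} \right)}} = \frac{1}{\left(3 + \left(-9 + 5\right)\right)^{2}} = \frac{1}{\left(3 - 4\right)^{2}} = \frac{1}{\left(-1\right)^{2}} = 1^{-1} = 1$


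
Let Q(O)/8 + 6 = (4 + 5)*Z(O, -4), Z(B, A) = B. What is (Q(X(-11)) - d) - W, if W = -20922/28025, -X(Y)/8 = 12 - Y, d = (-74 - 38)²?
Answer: -724145078/28025 ≈ -25839.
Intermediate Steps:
d = 12544 (d = (-112)² = 12544)
X(Y) = -96 + 8*Y (X(Y) = -8*(12 - Y) = -96 + 8*Y)
W = -20922/28025 (W = -20922*1/28025 = -20922/28025 ≈ -0.74655)
Q(O) = -48 + 72*O (Q(O) = -48 + 8*((4 + 5)*O) = -48 + 8*(9*O) = -48 + 72*O)
(Q(X(-11)) - d) - W = ((-48 + 72*(-96 + 8*(-11))) - 1*12544) - 1*(-20922/28025) = ((-48 + 72*(-96 - 88)) - 12544) + 20922/28025 = ((-48 + 72*(-184)) - 12544) + 20922/28025 = ((-48 - 13248) - 12544) + 20922/28025 = (-13296 - 12544) + 20922/28025 = -25840 + 20922/28025 = -724145078/28025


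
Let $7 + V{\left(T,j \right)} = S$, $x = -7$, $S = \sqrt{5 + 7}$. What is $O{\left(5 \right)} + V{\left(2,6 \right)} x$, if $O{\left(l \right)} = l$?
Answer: $54 - 14 \sqrt{3} \approx 29.751$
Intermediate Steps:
$S = 2 \sqrt{3}$ ($S = \sqrt{12} = 2 \sqrt{3} \approx 3.4641$)
$V{\left(T,j \right)} = -7 + 2 \sqrt{3}$
$O{\left(5 \right)} + V{\left(2,6 \right)} x = 5 + \left(-7 + 2 \sqrt{3}\right) \left(-7\right) = 5 + \left(49 - 14 \sqrt{3}\right) = 54 - 14 \sqrt{3}$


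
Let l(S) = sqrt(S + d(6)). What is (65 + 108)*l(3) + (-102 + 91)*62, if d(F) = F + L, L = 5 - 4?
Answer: -682 + 173*sqrt(10) ≈ -134.93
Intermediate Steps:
L = 1
d(F) = 1 + F (d(F) = F + 1 = 1 + F)
l(S) = sqrt(7 + S) (l(S) = sqrt(S + (1 + 6)) = sqrt(S + 7) = sqrt(7 + S))
(65 + 108)*l(3) + (-102 + 91)*62 = (65 + 108)*sqrt(7 + 3) + (-102 + 91)*62 = 173*sqrt(10) - 11*62 = 173*sqrt(10) - 682 = -682 + 173*sqrt(10)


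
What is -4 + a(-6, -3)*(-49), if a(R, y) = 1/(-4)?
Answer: 33/4 ≈ 8.2500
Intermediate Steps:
a(R, y) = -¼
-4 + a(-6, -3)*(-49) = -4 - ¼*(-49) = -4 + 49/4 = 33/4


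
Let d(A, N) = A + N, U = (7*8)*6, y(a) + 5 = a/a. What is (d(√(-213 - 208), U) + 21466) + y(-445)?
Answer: 21798 + I*√421 ≈ 21798.0 + 20.518*I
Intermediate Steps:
y(a) = -4 (y(a) = -5 + a/a = -5 + 1 = -4)
U = 336 (U = 56*6 = 336)
(d(√(-213 - 208), U) + 21466) + y(-445) = ((√(-213 - 208) + 336) + 21466) - 4 = ((√(-421) + 336) + 21466) - 4 = ((I*√421 + 336) + 21466) - 4 = ((336 + I*√421) + 21466) - 4 = (21802 + I*√421) - 4 = 21798 + I*√421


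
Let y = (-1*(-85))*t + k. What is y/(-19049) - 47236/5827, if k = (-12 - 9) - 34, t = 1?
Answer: -899973374/110998523 ≈ -8.1080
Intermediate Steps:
k = -55 (k = -21 - 34 = -55)
y = 30 (y = -1*(-85)*1 - 55 = 85*1 - 55 = 85 - 55 = 30)
y/(-19049) - 47236/5827 = 30/(-19049) - 47236/5827 = 30*(-1/19049) - 47236*1/5827 = -30/19049 - 47236/5827 = -899973374/110998523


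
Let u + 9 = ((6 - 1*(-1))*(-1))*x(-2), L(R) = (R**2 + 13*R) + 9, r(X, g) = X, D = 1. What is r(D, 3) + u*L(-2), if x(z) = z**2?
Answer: 482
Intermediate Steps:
L(R) = 9 + R**2 + 13*R
u = -37 (u = -9 + ((6 - 1*(-1))*(-1))*(-2)**2 = -9 + ((6 + 1)*(-1))*4 = -9 + (7*(-1))*4 = -9 - 7*4 = -9 - 28 = -37)
r(D, 3) + u*L(-2) = 1 - 37*(9 + (-2)**2 + 13*(-2)) = 1 - 37*(9 + 4 - 26) = 1 - 37*(-13) = 1 + 481 = 482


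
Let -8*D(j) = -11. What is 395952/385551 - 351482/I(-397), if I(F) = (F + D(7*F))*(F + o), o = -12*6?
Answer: -823165312/949098045 ≈ -0.86731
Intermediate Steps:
o = -72
D(j) = 11/8 (D(j) = -1/8*(-11) = 11/8)
I(F) = (-72 + F)*(11/8 + F) (I(F) = (F + 11/8)*(F - 72) = (11/8 + F)*(-72 + F) = (-72 + F)*(11/8 + F))
395952/385551 - 351482/I(-397) = 395952/385551 - 351482/(-99 + (-397)**2 - 565/8*(-397)) = 395952*(1/385551) - 351482/(-99 + 157609 + 224305/8) = 131984/128517 - 351482/1484385/8 = 131984/128517 - 351482*8/1484385 = 131984/128517 - 41968/22155 = -823165312/949098045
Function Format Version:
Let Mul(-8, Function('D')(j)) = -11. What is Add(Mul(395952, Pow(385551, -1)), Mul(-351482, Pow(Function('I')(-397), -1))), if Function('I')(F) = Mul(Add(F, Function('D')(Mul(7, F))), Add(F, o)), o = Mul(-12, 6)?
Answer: Rational(-823165312, 949098045) ≈ -0.86731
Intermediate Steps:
o = -72
Function('D')(j) = Rational(11, 8) (Function('D')(j) = Mul(Rational(-1, 8), -11) = Rational(11, 8))
Function('I')(F) = Mul(Add(-72, F), Add(Rational(11, 8), F)) (Function('I')(F) = Mul(Add(F, Rational(11, 8)), Add(F, -72)) = Mul(Add(Rational(11, 8), F), Add(-72, F)) = Mul(Add(-72, F), Add(Rational(11, 8), F)))
Add(Mul(395952, Pow(385551, -1)), Mul(-351482, Pow(Function('I')(-397), -1))) = Add(Mul(395952, Pow(385551, -1)), Mul(-351482, Pow(Add(-99, Pow(-397, 2), Mul(Rational(-565, 8), -397)), -1))) = Add(Mul(395952, Rational(1, 385551)), Mul(-351482, Pow(Add(-99, 157609, Rational(224305, 8)), -1))) = Add(Rational(131984, 128517), Mul(-351482, Pow(Rational(1484385, 8), -1))) = Add(Rational(131984, 128517), Mul(-351482, Rational(8, 1484385))) = Add(Rational(131984, 128517), Rational(-41968, 22155)) = Rational(-823165312, 949098045)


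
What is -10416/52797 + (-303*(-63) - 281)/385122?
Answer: -503070796/3388881039 ≈ -0.14845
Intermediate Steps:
-10416/52797 + (-303*(-63) - 281)/385122 = -10416*1/52797 + (19089 - 281)*(1/385122) = -3472/17599 + 18808*(1/385122) = -3472/17599 + 9404/192561 = -503070796/3388881039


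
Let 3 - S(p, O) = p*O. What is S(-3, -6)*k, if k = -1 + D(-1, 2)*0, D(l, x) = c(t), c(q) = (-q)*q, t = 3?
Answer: 15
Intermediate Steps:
c(q) = -q²
D(l, x) = -9 (D(l, x) = -1*3² = -1*9 = -9)
S(p, O) = 3 - O*p (S(p, O) = 3 - p*O = 3 - O*p)
k = -1 (k = -1 - 9*0 = -1 + 0 = -1)
S(-3, -6)*k = (3 - 1*(-6)*(-3))*(-1) = (3 - 18)*(-1) = -15*(-1) = 15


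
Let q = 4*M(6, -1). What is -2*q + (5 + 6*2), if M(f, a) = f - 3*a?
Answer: -55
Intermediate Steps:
q = 36 (q = 4*(6 - 3*(-1)) = 4*(6 + 3) = 4*9 = 36)
-2*q + (5 + 6*2) = -2*36 + (5 + 6*2) = -72 + (5 + 12) = -72 + 17 = -55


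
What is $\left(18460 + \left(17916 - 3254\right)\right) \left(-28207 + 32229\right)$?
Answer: $133216684$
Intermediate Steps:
$\left(18460 + \left(17916 - 3254\right)\right) \left(-28207 + 32229\right) = \left(18460 + 14662\right) 4022 = 33122 \cdot 4022 = 133216684$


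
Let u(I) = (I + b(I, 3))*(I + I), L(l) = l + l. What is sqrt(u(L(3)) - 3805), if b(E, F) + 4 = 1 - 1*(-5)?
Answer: I*sqrt(3709) ≈ 60.902*I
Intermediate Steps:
L(l) = 2*l
b(E, F) = 2 (b(E, F) = -4 + (1 - 1*(-5)) = -4 + (1 + 5) = -4 + 6 = 2)
u(I) = 2*I*(2 + I) (u(I) = (I + 2)*(I + I) = (2 + I)*(2*I) = 2*I*(2 + I))
sqrt(u(L(3)) - 3805) = sqrt(2*(2*3)*(2 + 2*3) - 3805) = sqrt(2*6*(2 + 6) - 3805) = sqrt(2*6*8 - 3805) = sqrt(96 - 3805) = sqrt(-3709) = I*sqrt(3709)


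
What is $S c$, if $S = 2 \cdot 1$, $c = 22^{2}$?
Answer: $968$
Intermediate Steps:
$c = 484$
$S = 2$
$S c = 2 \cdot 484 = 968$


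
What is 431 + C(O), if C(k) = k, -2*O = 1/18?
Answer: 15515/36 ≈ 430.97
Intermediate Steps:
O = -1/36 (O = -½/18 = -½*1/18 = -1/36 ≈ -0.027778)
431 + C(O) = 431 - 1/36 = 15515/36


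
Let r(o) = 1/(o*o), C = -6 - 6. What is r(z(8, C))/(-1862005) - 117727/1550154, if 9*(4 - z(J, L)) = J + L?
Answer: -175366672889237/2309115599016000 ≈ -0.075945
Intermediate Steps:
C = -12
z(J, L) = 4 - J/9 - L/9 (z(J, L) = 4 - (J + L)/9 = 4 + (-J/9 - L/9) = 4 - J/9 - L/9)
r(o) = o⁻² (r(o) = 1/(o²) = o⁻²)
r(z(8, C))/(-1862005) - 117727/1550154 = 1/((4 - ⅑*8 - ⅑*(-12))²*(-1862005)) - 117727/1550154 = -1/1862005/(4 - 8/9 + 4/3)² - 117727*1/1550154 = -1/1862005/(40/9)² - 117727/1550154 = (81/1600)*(-1/1862005) - 117727/1550154 = -81/2979208000 - 117727/1550154 = -175366672889237/2309115599016000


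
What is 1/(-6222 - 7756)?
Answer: -1/13978 ≈ -7.1541e-5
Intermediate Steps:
1/(-6222 - 7756) = 1/(-13978) = -1/13978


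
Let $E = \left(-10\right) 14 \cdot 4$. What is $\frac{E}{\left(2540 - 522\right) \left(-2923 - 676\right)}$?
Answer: $\frac{280}{3631391} \approx 7.7105 \cdot 10^{-5}$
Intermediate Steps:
$E = -560$ ($E = \left(-140\right) 4 = -560$)
$\frac{E}{\left(2540 - 522\right) \left(-2923 - 676\right)} = - \frac{560}{\left(2540 - 522\right) \left(-2923 - 676\right)} = - \frac{560}{\left(2540 + \left(-860 + 338\right)\right) \left(-3599\right)} = - \frac{560}{\left(2540 - 522\right) \left(-3599\right)} = - \frac{560}{2018 \left(-3599\right)} = - \frac{560}{-7262782} = \left(-560\right) \left(- \frac{1}{7262782}\right) = \frac{280}{3631391}$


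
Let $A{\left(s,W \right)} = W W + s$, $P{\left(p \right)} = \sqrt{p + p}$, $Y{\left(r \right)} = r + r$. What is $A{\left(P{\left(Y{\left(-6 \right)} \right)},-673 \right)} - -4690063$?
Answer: $5142992 + 2 i \sqrt{6} \approx 5.143 \cdot 10^{6} + 4.899 i$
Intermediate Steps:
$Y{\left(r \right)} = 2 r$
$P{\left(p \right)} = \sqrt{2} \sqrt{p}$ ($P{\left(p \right)} = \sqrt{2 p} = \sqrt{2} \sqrt{p}$)
$A{\left(s,W \right)} = s + W^{2}$ ($A{\left(s,W \right)} = W^{2} + s = s + W^{2}$)
$A{\left(P{\left(Y{\left(-6 \right)} \right)},-673 \right)} - -4690063 = \left(\sqrt{2} \sqrt{2 \left(-6\right)} + \left(-673\right)^{2}\right) - -4690063 = \left(\sqrt{2} \sqrt{-12} + 452929\right) + 4690063 = \left(\sqrt{2} \cdot 2 i \sqrt{3} + 452929\right) + 4690063 = \left(2 i \sqrt{6} + 452929\right) + 4690063 = \left(452929 + 2 i \sqrt{6}\right) + 4690063 = 5142992 + 2 i \sqrt{6}$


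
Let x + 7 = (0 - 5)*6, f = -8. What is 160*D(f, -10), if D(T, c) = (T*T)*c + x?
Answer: -108320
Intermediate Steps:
x = -37 (x = -7 + (0 - 5)*6 = -7 - 5*6 = -7 - 30 = -37)
D(T, c) = -37 + c*T² (D(T, c) = (T*T)*c - 37 = T²*c - 37 = c*T² - 37 = -37 + c*T²)
160*D(f, -10) = 160*(-37 - 10*(-8)²) = 160*(-37 - 10*64) = 160*(-37 - 640) = 160*(-677) = -108320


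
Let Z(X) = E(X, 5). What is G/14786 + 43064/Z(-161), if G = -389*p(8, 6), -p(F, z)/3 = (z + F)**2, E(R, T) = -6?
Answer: -158842978/22179 ≈ -7161.9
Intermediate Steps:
Z(X) = -6
p(F, z) = -3*(F + z)**2 (p(F, z) = -3*(z + F)**2 = -3*(F + z)**2)
G = 228732 (G = -(-1167)*(8 + 6)**2 = -(-1167)*14**2 = -(-1167)*196 = -389*(-588) = 228732)
G/14786 + 43064/Z(-161) = 228732/14786 + 43064/(-6) = 228732*(1/14786) + 43064*(-1/6) = 114366/7393 - 21532/3 = -158842978/22179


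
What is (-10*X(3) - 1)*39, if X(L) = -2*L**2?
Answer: 6981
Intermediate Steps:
(-10*X(3) - 1)*39 = (-(-20)*3**2 - 1)*39 = (-(-20)*9 - 1)*39 = (-10*(-18) - 1)*39 = (180 - 1)*39 = 179*39 = 6981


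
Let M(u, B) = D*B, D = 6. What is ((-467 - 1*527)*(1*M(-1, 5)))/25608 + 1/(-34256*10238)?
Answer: -435760814107/374210694176 ≈ -1.1645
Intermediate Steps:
M(u, B) = 6*B
((-467 - 1*527)*(1*M(-1, 5)))/25608 + 1/(-34256*10238) = ((-467 - 1*527)*(1*(6*5)))/25608 + 1/(-34256*10238) = ((-467 - 527)*(1*30))*(1/25608) - 1/34256*1/10238 = -994*30*(1/25608) - 1/350712928 = -29820*1/25608 - 1/350712928 = -2485/2134 - 1/350712928 = -435760814107/374210694176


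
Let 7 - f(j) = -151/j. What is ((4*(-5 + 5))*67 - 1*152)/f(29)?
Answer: -2204/177 ≈ -12.452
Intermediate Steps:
f(j) = 7 + 151/j (f(j) = 7 - (-151)/j = 7 + 151/j)
((4*(-5 + 5))*67 - 1*152)/f(29) = ((4*(-5 + 5))*67 - 1*152)/(7 + 151/29) = ((4*0)*67 - 152)/(7 + 151*(1/29)) = (0*67 - 152)/(7 + 151/29) = (0 - 152)/(354/29) = -152*29/354 = -2204/177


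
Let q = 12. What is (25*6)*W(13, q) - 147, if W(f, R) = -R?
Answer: -1947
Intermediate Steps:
(25*6)*W(13, q) - 147 = (25*6)*(-1*12) - 147 = 150*(-12) - 147 = -1800 - 147 = -1947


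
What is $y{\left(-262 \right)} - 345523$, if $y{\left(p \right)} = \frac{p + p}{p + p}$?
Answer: $-345522$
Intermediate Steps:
$y{\left(p \right)} = 1$ ($y{\left(p \right)} = \frac{2 p}{2 p} = 2 p \frac{1}{2 p} = 1$)
$y{\left(-262 \right)} - 345523 = 1 - 345523 = -345522$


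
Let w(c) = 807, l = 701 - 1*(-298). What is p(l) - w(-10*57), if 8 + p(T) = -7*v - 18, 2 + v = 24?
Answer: -987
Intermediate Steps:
l = 999 (l = 701 + 298 = 999)
v = 22 (v = -2 + 24 = 22)
p(T) = -180 (p(T) = -8 + (-7*22 - 18) = -8 + (-154 - 18) = -8 - 172 = -180)
p(l) - w(-10*57) = -180 - 1*807 = -180 - 807 = -987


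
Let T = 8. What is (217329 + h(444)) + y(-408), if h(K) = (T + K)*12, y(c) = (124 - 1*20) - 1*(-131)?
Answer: 222988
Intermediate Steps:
y(c) = 235 (y(c) = (124 - 20) + 131 = 104 + 131 = 235)
h(K) = 96 + 12*K (h(K) = (8 + K)*12 = 96 + 12*K)
(217329 + h(444)) + y(-408) = (217329 + (96 + 12*444)) + 235 = (217329 + (96 + 5328)) + 235 = (217329 + 5424) + 235 = 222753 + 235 = 222988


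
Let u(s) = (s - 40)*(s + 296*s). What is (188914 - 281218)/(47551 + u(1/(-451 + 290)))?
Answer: -149538249/77155153 ≈ -1.9382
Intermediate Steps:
u(s) = 297*s*(-40 + s) (u(s) = (-40 + s)*(297*s) = 297*s*(-40 + s))
(188914 - 281218)/(47551 + u(1/(-451 + 290))) = (188914 - 281218)/(47551 + 297*(-40 + 1/(-451 + 290))/(-451 + 290)) = -92304/(47551 + 297*(-40 + 1/(-161))/(-161)) = -92304/(47551 + 297*(-1/161)*(-40 - 1/161)) = -92304/(47551 + 297*(-1/161)*(-6441/161)) = -92304/(47551 + 1912977/25921) = -92304/1234482448/25921 = -92304*25921/1234482448 = -149538249/77155153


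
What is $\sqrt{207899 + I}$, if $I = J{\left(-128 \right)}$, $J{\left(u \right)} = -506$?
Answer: $\sqrt{207393} \approx 455.4$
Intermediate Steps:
$I = -506$
$\sqrt{207899 + I} = \sqrt{207899 - 506} = \sqrt{207393}$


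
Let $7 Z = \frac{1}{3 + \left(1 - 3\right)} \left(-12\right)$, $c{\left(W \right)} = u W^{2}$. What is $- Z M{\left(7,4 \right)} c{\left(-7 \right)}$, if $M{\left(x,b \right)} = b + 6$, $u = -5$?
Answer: $-4200$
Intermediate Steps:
$c{\left(W \right)} = - 5 W^{2}$
$M{\left(x,b \right)} = 6 + b$
$Z = - \frac{12}{7}$ ($Z = \frac{\frac{1}{3 + \left(1 - 3\right)} \left(-12\right)}{7} = \frac{\frac{1}{3 - 2} \left(-12\right)}{7} = \frac{1^{-1} \left(-12\right)}{7} = \frac{1 \left(-12\right)}{7} = \frac{1}{7} \left(-12\right) = - \frac{12}{7} \approx -1.7143$)
$- Z M{\left(7,4 \right)} c{\left(-7 \right)} = - - \frac{12 \left(6 + 4\right)}{7} \left(- 5 \left(-7\right)^{2}\right) = - \left(- \frac{12}{7}\right) 10 \left(\left(-5\right) 49\right) = - \frac{\left(-120\right) \left(-245\right)}{7} = \left(-1\right) 4200 = -4200$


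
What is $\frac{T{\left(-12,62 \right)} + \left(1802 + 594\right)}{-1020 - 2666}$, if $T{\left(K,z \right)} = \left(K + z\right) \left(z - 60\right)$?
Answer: $- \frac{1248}{1843} \approx -0.67716$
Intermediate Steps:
$T{\left(K,z \right)} = \left(-60 + z\right) \left(K + z\right)$ ($T{\left(K,z \right)} = \left(K + z\right) \left(-60 + z\right) = \left(-60 + z\right) \left(K + z\right)$)
$\frac{T{\left(-12,62 \right)} + \left(1802 + 594\right)}{-1020 - 2666} = \frac{\left(62^{2} - -720 - 3720 - 744\right) + \left(1802 + 594\right)}{-1020 - 2666} = \frac{\left(3844 + 720 - 3720 - 744\right) + 2396}{-3686} = \left(100 + 2396\right) \left(- \frac{1}{3686}\right) = 2496 \left(- \frac{1}{3686}\right) = - \frac{1248}{1843}$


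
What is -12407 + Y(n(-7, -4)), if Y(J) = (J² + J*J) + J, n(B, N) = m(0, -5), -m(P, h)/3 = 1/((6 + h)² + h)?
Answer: -99241/8 ≈ -12405.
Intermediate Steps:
m(P, h) = -3/(h + (6 + h)²) (m(P, h) = -3/((6 + h)² + h) = -3/(h + (6 + h)²))
n(B, N) = ¾ (n(B, N) = -3/(-5 + (6 - 5)²) = -3/(-5 + 1²) = -3/(-5 + 1) = -3/(-4) = -3*(-¼) = ¾)
Y(J) = J + 2*J² (Y(J) = (J² + J²) + J = 2*J² + J = J + 2*J²)
-12407 + Y(n(-7, -4)) = -12407 + 3*(1 + 2*(¾))/4 = -12407 + 3*(1 + 3/2)/4 = -12407 + (¾)*(5/2) = -12407 + 15/8 = -99241/8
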